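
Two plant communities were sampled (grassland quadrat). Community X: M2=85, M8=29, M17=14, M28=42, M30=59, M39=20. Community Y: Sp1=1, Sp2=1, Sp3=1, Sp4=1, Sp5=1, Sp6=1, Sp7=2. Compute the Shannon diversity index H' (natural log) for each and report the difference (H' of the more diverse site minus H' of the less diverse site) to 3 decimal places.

0.283

Community X: N=249, proportions 0.34137, 0.11647, 0.05622, 0.16867, 0.23695, 0.08032, giving H' = 1.62309 (working shown to 5 dp, full precision carried).
Community Y: N=8, proportions 0.125, 0.125, 0.125, 0.125, 0.125, 0.125, 0.25, giving H' = 1.90615.
Difference = |1.62309 − 1.90615| = 0.28306, i.e. 0.283 to 3 decimal places.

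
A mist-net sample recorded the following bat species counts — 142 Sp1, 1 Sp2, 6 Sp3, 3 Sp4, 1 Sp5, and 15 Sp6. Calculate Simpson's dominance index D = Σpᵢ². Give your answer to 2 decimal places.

0.72

Total N = 142+1+6+3+1+15 = 168, so the proportions are 0.8452, 0.006, 0.0357, 0.0179, 0.006, 0.0893 (working shown to 4 dp, full precision carried).
D = 0.8452² + 0.006² + 0.0357² + 0.0179² + 0.006² + 0.0893² = 0.7144 + 0.0000 + 0.0013 + 0.0003 + 0.0000 + 0.0080 = 0.7241.
To 2 decimal places, D = 0.72.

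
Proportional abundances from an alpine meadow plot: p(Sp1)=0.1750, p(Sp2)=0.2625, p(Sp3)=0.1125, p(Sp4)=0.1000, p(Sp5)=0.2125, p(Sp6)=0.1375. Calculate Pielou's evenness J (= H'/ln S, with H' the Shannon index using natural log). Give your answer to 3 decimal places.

0.968

H' = −Σ pᵢ ln pᵢ = −((-0.30502) + (-0.35109) + (-0.24579) + (-0.23026) + (-0.32912) + (-0.27282)) = 1.73410 (working shown to 5 dp, full precision carried).
With S = 6 species, ln S = 1.79176, so J = 1.73410/1.79176 = 0.96782, i.e. 0.968 to 3 decimal places.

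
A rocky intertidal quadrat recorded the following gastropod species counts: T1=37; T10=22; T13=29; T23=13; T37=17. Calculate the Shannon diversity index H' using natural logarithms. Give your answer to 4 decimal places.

Total N = 37+22+29+13+17 = 118, so the proportions are 0.313559, 0.186441, 0.245763, 0.110169, 0.144068 (working shown to 6 dp, full precision carried).
Each pᵢ ln pᵢ term: 0.313559×(-1.159767)=-0.363656, 0.186441×(-1.679642)=-0.313154, 0.245763×(-1.403389)=-0.344901, 0.110169×(-2.205735)=-0.243005, 0.144068×(-1.937471)=-0.279127.
Sum = -1.543842, so H' = 1.5438.

1.5438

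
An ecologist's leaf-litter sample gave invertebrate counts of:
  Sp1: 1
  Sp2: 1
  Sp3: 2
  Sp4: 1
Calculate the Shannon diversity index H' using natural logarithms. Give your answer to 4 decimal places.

Total N = 1+1+2+1 = 5, so the proportions are 0.2, 0.2, 0.4, 0.2 (working shown to 6 dp, full precision carried).
Each pᵢ ln pᵢ term: 0.2×(-1.609438)=-0.321888, 0.2×(-1.609438)=-0.321888, 0.4×(-0.916291)=-0.366516, 0.2×(-1.609438)=-0.321888.
Sum = -1.332179, so H' = 1.3322.

1.3322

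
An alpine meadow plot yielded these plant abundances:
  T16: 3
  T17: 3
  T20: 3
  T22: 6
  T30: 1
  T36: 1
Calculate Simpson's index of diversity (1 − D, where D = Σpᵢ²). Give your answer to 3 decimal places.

0.775

Total N = 3+3+3+6+1+1 = 17, so the proportions are 0.17647, 0.17647, 0.17647, 0.35294, 0.05882, 0.05882 (working shown to 5 dp, full precision carried).
D = 0.17647² + 0.17647² + 0.17647² + 0.35294² + 0.05882² + 0.05882² = 0.03114 + 0.03114 + 0.03114 + 0.12457 + 0.00346 + 0.00346 = 0.22491.
So 1 − D = 0.77509, i.e. 0.775 to 3 decimal places.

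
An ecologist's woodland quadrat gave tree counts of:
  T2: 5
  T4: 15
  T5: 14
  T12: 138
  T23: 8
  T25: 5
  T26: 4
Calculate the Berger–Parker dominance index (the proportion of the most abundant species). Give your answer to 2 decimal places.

0.73

Total N = 5+15+14+138+8+5+4 = 189, so the proportions are 0.0265, 0.0794, 0.0741, 0.7302, 0.0423, 0.0265, 0.0212 (working shown to 4 dp, full precision carried).
The largest proportion is 0.7302, i.e. d = 0.73 to 2 decimal places.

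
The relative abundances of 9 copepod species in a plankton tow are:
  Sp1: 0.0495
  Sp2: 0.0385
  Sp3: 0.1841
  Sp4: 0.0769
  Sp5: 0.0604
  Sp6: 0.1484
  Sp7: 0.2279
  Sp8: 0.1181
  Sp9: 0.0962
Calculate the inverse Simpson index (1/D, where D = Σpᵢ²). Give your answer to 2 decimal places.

6.92

D = 0.0495² + 0.0385² + 0.1841² + 0.0769² + 0.0604² + 0.1484² + 0.2279² + 0.1181² + 0.0962² = 0.002450 + 0.001482 + 0.033893 + 0.005914 + 0.003648 + 0.022023 + 0.051938 + 0.013948 + 0.009254 = 0.144550 (working shown to 6 dp, full precision carried).
So 1/D = 6.9180, i.e. 6.92 to 2 decimal places.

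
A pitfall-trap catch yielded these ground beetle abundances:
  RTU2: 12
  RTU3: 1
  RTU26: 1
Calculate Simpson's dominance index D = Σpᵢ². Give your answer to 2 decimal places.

Total N = 12+1+1 = 14, so the proportions are 0.8571, 0.0714, 0.0714 (working shown to 4 dp, full precision carried).
D = 0.8571² + 0.0714² + 0.0714² = 0.7347 + 0.0051 + 0.0051 = 0.7449.
To 2 decimal places, D = 0.74.

0.74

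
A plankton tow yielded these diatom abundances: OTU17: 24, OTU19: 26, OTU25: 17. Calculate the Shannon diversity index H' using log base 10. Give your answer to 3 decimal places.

Total N = 24+26+17 = 67, so the proportions are 0.35821, 0.38806, 0.25373 (working shown to 5 dp, full precision carried).
Each pᵢ log₁₀ pᵢ term: 0.35821×(-0.44586)=-0.15971, 0.38806×(-0.41110)=-0.15953, 0.25373×(-0.59563)=-0.15113.
Sum = -0.47037, so H' = 0.470.

0.470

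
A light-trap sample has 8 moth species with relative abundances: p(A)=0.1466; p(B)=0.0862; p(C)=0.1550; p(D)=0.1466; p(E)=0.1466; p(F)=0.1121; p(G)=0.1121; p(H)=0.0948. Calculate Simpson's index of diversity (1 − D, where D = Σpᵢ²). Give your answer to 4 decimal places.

0.8700

D = 0.1466² + 0.0862² + 0.155² + 0.1466² + 0.1466² + 0.1121² + 0.1121² + 0.0948² = 0.021492 + 0.007430 + 0.024025 + 0.021492 + 0.021492 + 0.012566 + 0.012566 + 0.008987 = 0.130050 (working shown to 6 dp, full precision carried).
So 1 − D = 0.869950, i.e. 0.8700 to 4 decimal places.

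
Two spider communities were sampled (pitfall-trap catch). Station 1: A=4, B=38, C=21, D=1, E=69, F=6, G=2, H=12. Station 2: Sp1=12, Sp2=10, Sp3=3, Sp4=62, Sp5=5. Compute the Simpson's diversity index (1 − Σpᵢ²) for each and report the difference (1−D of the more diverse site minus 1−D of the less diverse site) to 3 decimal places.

Station 1: N=153, proportions 0.02614, 0.24837, 0.13725, 0.00654, 0.45098, 0.03922, 0.01307, 0.07843, giving 1−D = 0.70751 (working shown to 5 dp, full precision carried).
Station 2: N=92, proportions 0.13043, 0.1087, 0.03261, 0.67391, 0.05435, giving 1−D = 0.51300.
Difference = |0.70751 − 0.51300| = 0.19451, i.e. 0.195 to 3 decimal places.

0.195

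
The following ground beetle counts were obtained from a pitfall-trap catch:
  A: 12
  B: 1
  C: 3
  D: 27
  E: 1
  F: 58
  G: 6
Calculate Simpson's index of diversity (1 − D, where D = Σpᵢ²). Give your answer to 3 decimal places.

Total N = 12+1+3+27+1+58+6 = 108, so the proportions are 0.11111, 0.00926, 0.02778, 0.25, 0.00926, 0.53704, 0.05556 (working shown to 5 dp, full precision carried).
D = 0.11111² + 0.00926² + 0.02778² + 0.25² + 0.00926² + 0.53704² + 0.05556² = 0.01235 + 0.00009 + 0.00077 + 0.06250 + 0.00009 + 0.28841 + 0.00309 = 0.36728.
So 1 − D = 0.63272, i.e. 0.633 to 3 decimal places.

0.633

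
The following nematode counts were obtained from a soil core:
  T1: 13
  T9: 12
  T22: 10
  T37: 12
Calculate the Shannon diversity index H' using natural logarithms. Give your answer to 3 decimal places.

Total N = 13+12+10+12 = 47, so the proportions are 0.2766, 0.25532, 0.21277, 0.25532 (working shown to 5 dp, full precision carried).
Each pᵢ ln pᵢ term: 0.2766×(-1.28520)=-0.35548, 0.25532×(-1.36524)=-0.34857, 0.21277×(-1.54756)=-0.32927, 0.25532×(-1.36524)=-0.34857.
Sum = -1.38189, so H' = 1.382.

1.382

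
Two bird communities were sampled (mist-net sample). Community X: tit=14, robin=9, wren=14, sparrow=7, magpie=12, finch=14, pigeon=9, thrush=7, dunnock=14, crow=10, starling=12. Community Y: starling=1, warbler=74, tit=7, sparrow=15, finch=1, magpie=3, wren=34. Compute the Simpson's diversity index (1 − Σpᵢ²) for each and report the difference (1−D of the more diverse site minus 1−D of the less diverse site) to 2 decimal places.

0.28

Community X: N=122, proportions 0.1148, 0.0738, 0.1148, 0.0574, 0.0984, 0.1148, 0.0738, 0.0574, 0.1148, 0.082, 0.0984, giving 1−D = 0.9038 (working shown to 4 dp, full precision carried).
Community Y: N=135, proportions 0.0074, 0.5481, 0.0519, 0.1111, 0.0074, 0.0222, 0.2519, giving 1−D = 0.6205.
Difference = |0.9038 − 0.6205| = 0.2833, i.e. 0.28 to 2 decimal places.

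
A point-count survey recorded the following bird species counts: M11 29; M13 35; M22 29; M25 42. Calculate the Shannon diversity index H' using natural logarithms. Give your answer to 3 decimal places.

Total N = 29+35+29+42 = 135, so the proportions are 0.21481, 0.25926, 0.21481, 0.31111 (working shown to 5 dp, full precision carried).
Each pᵢ ln pᵢ term: 0.21481×(-1.53798)=-0.33038, 0.25926×(-1.34993)=-0.34998, 0.21481×(-1.53798)=-0.33038, 0.31111×(-1.16761)=-0.36325.
Sum = -1.37400, so H' = 1.374.

1.374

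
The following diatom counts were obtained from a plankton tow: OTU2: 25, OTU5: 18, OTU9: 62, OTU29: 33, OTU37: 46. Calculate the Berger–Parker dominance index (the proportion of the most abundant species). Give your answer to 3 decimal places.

Total N = 25+18+62+33+46 = 184, so the proportions are 0.13587, 0.09783, 0.33696, 0.17935, 0.25 (working shown to 5 dp, full precision carried).
The largest proportion is 0.33696, i.e. d = 0.337 to 3 decimal places.

0.337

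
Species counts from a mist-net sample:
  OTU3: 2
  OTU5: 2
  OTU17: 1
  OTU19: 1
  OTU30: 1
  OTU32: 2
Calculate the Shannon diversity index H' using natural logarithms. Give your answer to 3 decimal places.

Total N = 2+2+1+1+1+2 = 9, so the proportions are 0.22222, 0.22222, 0.11111, 0.11111, 0.11111, 0.22222 (working shown to 5 dp, full precision carried).
Each pᵢ ln pᵢ term: 0.22222×(-1.50408)=-0.33424, 0.22222×(-1.50408)=-0.33424, 0.11111×(-2.19722)=-0.24414, 0.11111×(-2.19722)=-0.24414, 0.11111×(-2.19722)=-0.24414, 0.22222×(-1.50408)=-0.33424.
Sum = -1.73513, so H' = 1.735.

1.735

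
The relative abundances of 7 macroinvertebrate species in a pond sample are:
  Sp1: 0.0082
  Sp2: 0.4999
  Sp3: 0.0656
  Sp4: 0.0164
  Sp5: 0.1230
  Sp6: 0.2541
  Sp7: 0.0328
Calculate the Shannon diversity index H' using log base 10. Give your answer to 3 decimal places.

0.586

Each pᵢ log₁₀ pᵢ term (working shown to 5 dp, full precision carried): 0.0082×(-2.08619)=-0.01711, 0.4999×(-0.30112)=-0.15053, 0.0656×(-1.18310)=-0.07761, 0.0164×(-1.78516)=-0.02928, 0.123×(-0.91009)=-0.11194, 0.2541×(-0.59500)=-0.15119, 0.0328×(-1.48413)=-0.04868.
Sum = -0.58633, so H' = 0.586.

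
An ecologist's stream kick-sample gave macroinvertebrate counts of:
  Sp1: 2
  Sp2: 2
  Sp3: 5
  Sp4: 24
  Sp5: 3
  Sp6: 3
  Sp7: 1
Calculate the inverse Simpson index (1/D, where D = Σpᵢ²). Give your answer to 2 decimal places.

Total N = 2+2+5+24+3+3+1 = 40, so the proportions are 0.05, 0.05, 0.125, 0.6, 0.075, 0.075, 0.025 (working shown to 5 dp, full precision carried).
D = 0.05² + 0.05² + 0.125² + 0.6² + 0.075² + 0.075² + 0.025² = 0.00250 + 0.00250 + 0.01562 + 0.36000 + 0.00562 + 0.00562 + 0.00063 = 0.39250.
So 1/D = 2.5478, i.e. 2.55 to 2 decimal places.

2.55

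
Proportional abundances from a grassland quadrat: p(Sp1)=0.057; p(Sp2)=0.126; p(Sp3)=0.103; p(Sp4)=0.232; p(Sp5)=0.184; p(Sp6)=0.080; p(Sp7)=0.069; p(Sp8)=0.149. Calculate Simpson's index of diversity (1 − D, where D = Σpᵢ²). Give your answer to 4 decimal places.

D = 0.057² + 0.126² + 0.103² + 0.232² + 0.184² + 0.08² + 0.069² + 0.149² = 0.003249 + 0.015876 + 0.010609 + 0.053824 + 0.033856 + 0.006400 + 0.004761 + 0.022201 = 0.150776 (working shown to 6 dp, full precision carried).
So 1 − D = 0.849224, i.e. 0.8492 to 4 decimal places.

0.8492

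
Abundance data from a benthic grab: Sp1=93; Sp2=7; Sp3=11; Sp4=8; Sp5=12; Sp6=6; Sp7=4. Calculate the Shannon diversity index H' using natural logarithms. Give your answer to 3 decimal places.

Total N = 93+7+11+8+12+6+4 = 141, so the proportions are 0.65957, 0.04965, 0.07801, 0.05674, 0.08511, 0.04255, 0.02837 (working shown to 5 dp, full precision carried).
Each pᵢ ln pᵢ term: 0.65957×(-0.41616)=-0.27449, 0.04965×(-3.00285)=-0.14908, 0.07801×(-2.55086)=-0.19900, 0.05674×(-2.86932)=-0.16280, 0.08511×(-2.46385)=-0.20969, 0.04255×(-3.15700)=-0.13434, 0.02837×(-3.56247)=-0.10106.
Sum = -1.23046, so H' = 1.230.

1.230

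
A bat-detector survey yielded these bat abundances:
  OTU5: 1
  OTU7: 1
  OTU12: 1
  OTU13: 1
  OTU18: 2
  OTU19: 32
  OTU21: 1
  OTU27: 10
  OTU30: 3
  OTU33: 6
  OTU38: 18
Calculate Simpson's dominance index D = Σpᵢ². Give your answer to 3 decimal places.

Total N = 1+1+1+1+2+32+1+10+3+6+18 = 76, so the proportions are 0.01316, 0.01316, 0.01316, 0.01316, 0.02632, 0.42105, 0.01316, 0.13158, 0.03947, 0.07895, 0.23684 (working shown to 5 dp, full precision carried).
D = 0.01316² + 0.01316² + 0.01316² + 0.01316² + 0.02632² + 0.42105² + 0.01316² + 0.13158² + 0.03947² + 0.07895² + 0.23684² = 0.00017 + 0.00017 + 0.00017 + 0.00017 + 0.00069 + 0.17729 + 0.00017 + 0.01731 + 0.00156 + 0.00623 + 0.05609 = 0.26004.
To 3 decimal places, D = 0.260.

0.260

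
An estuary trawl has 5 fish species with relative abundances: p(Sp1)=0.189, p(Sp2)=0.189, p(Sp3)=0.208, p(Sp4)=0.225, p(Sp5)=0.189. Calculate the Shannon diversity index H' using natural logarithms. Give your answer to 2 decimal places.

Each pᵢ ln pᵢ term (working shown to 4 dp, full precision carried): 0.189×(-1.6660)=-0.3149, 0.189×(-1.6660)=-0.3149, 0.208×(-1.5702)=-0.3266, 0.225×(-1.4917)=-0.3356, 0.189×(-1.6660)=-0.3149.
Sum = -1.6069, so H' = 1.61.

1.61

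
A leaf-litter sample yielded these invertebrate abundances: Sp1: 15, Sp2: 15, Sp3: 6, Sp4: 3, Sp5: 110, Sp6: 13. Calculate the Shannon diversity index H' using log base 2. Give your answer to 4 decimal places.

Total N = 15+15+6+3+110+13 = 162, so the proportions are 0.092593, 0.092593, 0.037037, 0.018519, 0.679012, 0.080247 (working shown to 6 dp, full precision carried).
Each pᵢ log₂ pᵢ term: 0.092593×(-3.432959)=-0.317867, 0.092593×(-3.432959)=-0.317867, 0.037037×(-4.754888)=-0.176107, 0.018519×(-5.754888)=-0.106572, 0.679012×(-0.558490)=-0.379222, 0.080247×(-3.639410)=-0.292051.
Sum = -1.589685, so H' = 1.5897.

1.5897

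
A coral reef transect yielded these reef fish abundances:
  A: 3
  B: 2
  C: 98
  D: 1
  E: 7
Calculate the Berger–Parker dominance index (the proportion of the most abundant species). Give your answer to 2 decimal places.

0.88

Total N = 3+2+98+1+7 = 111, so the proportions are 0.027, 0.018, 0.8829, 0.009, 0.0631 (working shown to 4 dp, full precision carried).
The largest proportion is 0.8829, i.e. d = 0.88 to 2 decimal places.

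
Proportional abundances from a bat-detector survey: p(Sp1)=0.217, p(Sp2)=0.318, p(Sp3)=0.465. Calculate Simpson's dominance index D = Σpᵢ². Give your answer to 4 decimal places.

0.3644

D = 0.217² + 0.318² + 0.465² = 0.047089 + 0.101124 + 0.216225 = 0.364438 (working shown to 6 dp, full precision carried).
To 4 decimal places, D = 0.3644.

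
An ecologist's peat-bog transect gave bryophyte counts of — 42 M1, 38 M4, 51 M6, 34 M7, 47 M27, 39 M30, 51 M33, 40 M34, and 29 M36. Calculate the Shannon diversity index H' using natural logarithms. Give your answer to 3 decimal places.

2.183

Total N = 42+38+51+34+47+39+51+40+29 = 371, so the proportions are 0.11321, 0.10243, 0.13747, 0.09164, 0.12668, 0.10512, 0.13747, 0.10782, 0.07817 (working shown to 5 dp, full precision carried).
Each pᵢ ln pᵢ term: 0.11321×(-2.17853)=-0.24663, 0.10243×(-2.27862)=-0.23339, 0.13747×(-1.98438)=-0.27278, 0.09164×(-2.38984)=-0.21902, 0.12668×(-2.06605)=-0.26174, 0.10512×(-2.25264)=-0.23680, 0.13747×(-1.98438)=-0.27278, 0.10782×(-2.22732)=-0.24014, 0.07817×(-2.54891)=-0.19924.
Sum = -2.18252, so H' = 2.183.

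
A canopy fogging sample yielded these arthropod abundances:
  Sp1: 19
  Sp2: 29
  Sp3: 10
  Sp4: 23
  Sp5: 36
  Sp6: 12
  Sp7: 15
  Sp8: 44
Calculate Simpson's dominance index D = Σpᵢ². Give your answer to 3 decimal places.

0.154

Total N = 19+29+10+23+36+12+15+44 = 188, so the proportions are 0.10106, 0.15426, 0.05319, 0.12234, 0.19149, 0.06383, 0.07979, 0.23404 (working shown to 5 dp, full precision carried).
D = 0.10106² + 0.15426² + 0.05319² + 0.12234² + 0.19149² + 0.06383² + 0.07979² + 0.23404² = 0.01021 + 0.02379 + 0.00283 + 0.01497 + 0.03667 + 0.00407 + 0.00637 + 0.05478 = 0.15369.
To 3 decimal places, D = 0.154.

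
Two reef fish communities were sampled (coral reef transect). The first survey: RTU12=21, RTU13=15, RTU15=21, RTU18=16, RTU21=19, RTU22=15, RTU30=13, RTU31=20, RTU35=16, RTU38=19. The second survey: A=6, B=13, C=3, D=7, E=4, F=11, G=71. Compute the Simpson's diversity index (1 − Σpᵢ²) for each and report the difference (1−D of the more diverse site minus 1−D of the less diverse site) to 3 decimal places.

0.309

The first survey: N=175, proportions 0.12, 0.08571, 0.12, 0.09143, 0.10857, 0.08571, 0.07429, 0.11429, 0.09143, 0.10857, giving 1−D = 0.89763 (working shown to 5 dp, full precision carried).
The second survey: N=115, proportions 0.05217, 0.11304, 0.02609, 0.06087, 0.03478, 0.09565, 0.61739, giving 1−D = 0.58858.
Difference = |0.89763 − 0.58858| = 0.30905, i.e. 0.309 to 3 decimal places.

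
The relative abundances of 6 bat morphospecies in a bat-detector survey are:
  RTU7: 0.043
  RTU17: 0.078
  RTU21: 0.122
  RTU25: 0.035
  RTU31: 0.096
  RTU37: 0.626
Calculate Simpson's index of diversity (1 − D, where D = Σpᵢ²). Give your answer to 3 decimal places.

D = 0.043² + 0.078² + 0.122² + 0.035² + 0.096² + 0.626² = 0.00185 + 0.00608 + 0.01488 + 0.00123 + 0.00922 + 0.39188 = 0.42513 (working shown to 5 dp, full precision carried).
So 1 − D = 0.57487, i.e. 0.575 to 3 decimal places.

0.575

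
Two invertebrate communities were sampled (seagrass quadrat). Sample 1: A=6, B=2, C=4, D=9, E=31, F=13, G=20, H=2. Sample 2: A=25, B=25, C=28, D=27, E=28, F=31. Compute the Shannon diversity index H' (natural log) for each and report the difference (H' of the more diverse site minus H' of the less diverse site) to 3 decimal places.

Sample 1: N=87, proportions 0.068966, 0.022989, 0.045977, 0.103448, 0.356322, 0.149425, 0.229885, 0.022989, giving H' = 1.723886 (working shown to 6 dp, full precision carried).
Sample 2: N=164, proportions 0.152439, 0.152439, 0.170732, 0.164634, 0.170732, 0.189024, giving H' = 1.788961.
Difference = |1.723886 − 1.788961| = 0.065075, i.e. 0.065 to 3 decimal places.

0.065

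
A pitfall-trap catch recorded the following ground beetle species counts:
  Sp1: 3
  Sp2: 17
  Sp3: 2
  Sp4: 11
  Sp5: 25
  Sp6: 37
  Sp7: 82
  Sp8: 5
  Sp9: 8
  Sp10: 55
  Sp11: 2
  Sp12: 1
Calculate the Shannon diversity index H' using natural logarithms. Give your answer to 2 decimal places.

Total N = 3+17+2+11+25+37+82+5+8+55+2+1 = 248, so the proportions are 0.0121, 0.0685, 0.0081, 0.0444, 0.1008, 0.1492, 0.3306, 0.0202, 0.0323, 0.2218, 0.0081, 0.004 (working shown to 4 dp, full precision carried).
Each pᵢ ln pᵢ term: 0.0121×(-4.4148)=-0.0534, 0.0685×(-2.6802)=-0.1837, 0.0081×(-4.8203)=-0.0389, 0.0444×(-3.1155)=-0.1382, 0.1008×(-2.2946)=-0.2313, 0.1492×(-1.9025)=-0.2838, 0.3306×(-1.1067)=-0.3659, 0.0202×(-3.9040)=-0.0787, 0.0323×(-3.4340)=-0.1108, 0.2218×(-1.5061)=-0.3340, 0.0081×(-4.8203)=-0.0389, 0.004×(-5.5134)=-0.0222.
Sum = -1.8799, so H' = 1.88.

1.88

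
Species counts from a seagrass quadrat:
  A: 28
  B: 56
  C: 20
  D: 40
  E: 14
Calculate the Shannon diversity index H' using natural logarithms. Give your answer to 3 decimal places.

Total N = 28+56+20+40+14 = 158, so the proportions are 0.17722, 0.35443, 0.12658, 0.25316, 0.08861 (working shown to 5 dp, full precision carried).
Each pᵢ ln pᵢ term: 0.17722×(-1.73039)=-0.30665, 0.35443×(-1.03724)=-0.36763, 0.12658×(-2.06686)=-0.26163, 0.25316×(-1.37372)=-0.34778, 0.08861×(-2.42354)=-0.21474.
Sum = -1.49843, so H' = 1.498.

1.498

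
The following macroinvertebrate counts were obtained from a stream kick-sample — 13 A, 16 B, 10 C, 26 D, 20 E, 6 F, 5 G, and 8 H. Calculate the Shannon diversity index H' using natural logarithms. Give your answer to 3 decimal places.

1.944

Total N = 13+16+10+26+20+6+5+8 = 104, so the proportions are 0.125, 0.15385, 0.09615, 0.25, 0.19231, 0.05769, 0.04808, 0.07692 (working shown to 5 dp, full precision carried).
Each pᵢ ln pᵢ term: 0.125×(-2.07944)=-0.25993, 0.15385×(-1.87180)=-0.28797, 0.09615×(-2.34181)=-0.22517, 0.25×(-1.38629)=-0.34657, 0.19231×(-1.64866)=-0.31705, 0.05769×(-2.85263)=-0.16457, 0.04808×(-3.03495)=-0.14591, 0.07692×(-2.56495)=-0.19730.
Sum = -1.94449, so H' = 1.944.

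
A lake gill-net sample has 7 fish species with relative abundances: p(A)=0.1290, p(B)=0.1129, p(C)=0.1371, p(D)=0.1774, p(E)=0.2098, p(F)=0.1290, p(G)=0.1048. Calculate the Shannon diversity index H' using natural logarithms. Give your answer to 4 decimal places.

1.9179

Each pᵢ ln pᵢ term (working shown to 6 dp, full precision carried): 0.129×(-2.047943)=-0.264185, 0.1129×(-2.181253)=-0.246263, 0.1371×(-1.987045)=-0.272424, 0.1774×(-1.729348)=-0.306786, 0.2098×(-1.561601)=-0.327624, 0.129×(-2.047943)=-0.264185, 0.1048×(-2.255702)=-0.236398.
Sum = -1.917864, so H' = 1.9179.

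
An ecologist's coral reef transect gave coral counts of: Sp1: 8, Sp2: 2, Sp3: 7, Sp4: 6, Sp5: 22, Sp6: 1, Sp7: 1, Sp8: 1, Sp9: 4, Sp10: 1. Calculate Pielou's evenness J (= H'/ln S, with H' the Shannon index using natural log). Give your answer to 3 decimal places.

Total N = 8+2+7+6+22+1+1+1+4+1 = 53, so the proportions are 0.15094, 0.03774, 0.13208, 0.11321, 0.41509, 0.01887, 0.01887, 0.01887, 0.07547, 0.01887 (working shown to 5 dp, full precision carried).
H' = −Σ pᵢ ln pᵢ = −((-0.28541) + (-0.12367) + (-0.26737) + (-0.24663) + (-0.36497) + (-0.07491) + (-0.07491) + (-0.07491) + (-0.19502) + (-0.07491)) = 1.78271.
With S = 10 species, ln S = 2.30259, so J = 1.78271/2.30259 = 0.77422, i.e. 0.774 to 3 decimal places.

0.774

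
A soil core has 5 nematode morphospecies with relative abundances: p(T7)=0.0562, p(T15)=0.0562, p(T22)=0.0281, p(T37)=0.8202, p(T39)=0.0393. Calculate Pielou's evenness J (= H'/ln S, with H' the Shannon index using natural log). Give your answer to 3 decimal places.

H' = −Σ pᵢ ln pᵢ = −((-0.16179) + (-0.16179) + (-0.10037) + (-0.16257) + (-0.12720)) = 0.71372 (working shown to 5 dp, full precision carried).
With S = 5 species, ln S = 1.60944, so J = 0.71372/1.60944 = 0.44346, i.e. 0.443 to 3 decimal places.

0.443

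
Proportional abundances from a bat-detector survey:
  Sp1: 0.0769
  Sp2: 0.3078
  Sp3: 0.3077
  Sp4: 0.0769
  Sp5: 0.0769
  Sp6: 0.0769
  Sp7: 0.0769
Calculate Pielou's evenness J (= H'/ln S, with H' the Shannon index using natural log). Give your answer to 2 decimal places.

0.88

H' = −Σ pᵢ ln pᵢ = −((-0.1973) + (-0.3627) + (-0.3627) + (-0.1973) + (-0.1973) + (-0.1973) + (-0.1973)) = 1.7117 (working shown to 4 dp, full precision carried).
With S = 7 species, ln S = 1.9459, so J = 1.7117/1.9459 = 0.8796, i.e. 0.88 to 2 decimal places.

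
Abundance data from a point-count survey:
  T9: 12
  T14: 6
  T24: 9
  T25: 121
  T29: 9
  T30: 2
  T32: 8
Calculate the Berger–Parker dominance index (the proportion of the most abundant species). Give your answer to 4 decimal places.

0.7246

Total N = 12+6+9+121+9+2+8 = 167, so the proportions are 0.071856, 0.035928, 0.053892, 0.724551, 0.053892, 0.011976, 0.047904 (working shown to 6 dp, full precision carried).
The largest proportion is 0.724551, i.e. d = 0.7246 to 4 decimal places.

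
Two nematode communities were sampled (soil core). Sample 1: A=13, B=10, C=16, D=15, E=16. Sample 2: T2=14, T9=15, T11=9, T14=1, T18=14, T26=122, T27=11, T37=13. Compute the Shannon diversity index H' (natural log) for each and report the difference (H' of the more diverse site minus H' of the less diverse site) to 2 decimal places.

Sample 1: N=70, proportions 0.1857, 0.1429, 0.2286, 0.2143, 0.2286, giving H' = 1.5954 (working shown to 4 dp, full precision carried).
Sample 2: N=199, proportions 0.0704, 0.0754, 0.0452, 0.005, 0.0704, 0.6131, 0.0553, 0.0653, giving H' = 1.3732.
Difference = |1.5954 − 1.3732| = 0.2222, i.e. 0.22 to 2 decimal places.

0.22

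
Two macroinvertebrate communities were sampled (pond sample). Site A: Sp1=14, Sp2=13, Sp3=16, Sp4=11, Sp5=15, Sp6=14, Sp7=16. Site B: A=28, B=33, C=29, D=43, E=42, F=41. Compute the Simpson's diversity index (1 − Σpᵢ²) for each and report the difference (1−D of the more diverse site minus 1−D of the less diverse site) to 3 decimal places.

Site A: N=99, proportions 0.14141, 0.13131, 0.16162, 0.11111, 0.15152, 0.14141, 0.16162, giving 1−D = 0.85522 (working shown to 5 dp, full precision carried).
Site B: N=216, proportions 0.12963, 0.15278, 0.13426, 0.19907, 0.19444, 0.18981, giving 1−D = 0.82836.
Difference = |0.85522 − 0.82836| = 0.02686, i.e. 0.027 to 3 decimal places.

0.027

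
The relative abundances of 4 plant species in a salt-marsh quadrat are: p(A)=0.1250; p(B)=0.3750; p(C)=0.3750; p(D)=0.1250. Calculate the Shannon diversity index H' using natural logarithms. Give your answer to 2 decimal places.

Each pᵢ ln pᵢ term (working shown to 4 dp, full precision carried): 0.125×(-2.0794)=-0.2599, 0.375×(-0.9808)=-0.3678, 0.375×(-0.9808)=-0.3678, 0.125×(-2.0794)=-0.2599.
Sum = -1.2555, so H' = 1.26.

1.26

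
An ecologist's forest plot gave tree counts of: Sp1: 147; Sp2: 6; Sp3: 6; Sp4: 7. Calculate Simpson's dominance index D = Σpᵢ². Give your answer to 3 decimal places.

0.789

Total N = 147+6+6+7 = 166, so the proportions are 0.88554, 0.03614, 0.03614, 0.04217 (working shown to 5 dp, full precision carried).
D = 0.88554² + 0.03614² + 0.03614² + 0.04217² = 0.78418 + 0.00131 + 0.00131 + 0.00178 = 0.78858.
To 3 decimal places, D = 0.789.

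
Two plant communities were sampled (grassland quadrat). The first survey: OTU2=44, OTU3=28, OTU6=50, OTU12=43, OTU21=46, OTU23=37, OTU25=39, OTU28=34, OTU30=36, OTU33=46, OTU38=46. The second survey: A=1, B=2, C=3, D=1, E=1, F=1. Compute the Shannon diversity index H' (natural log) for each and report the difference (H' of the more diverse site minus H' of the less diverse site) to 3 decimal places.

The first survey: N=449, proportions 0.097996, 0.062361, 0.111359, 0.095768, 0.10245, 0.082405, 0.08686, 0.075724, 0.080178, 0.10245, 0.10245, giving H' = 2.385693 (working shown to 6 dp, full precision carried).
The second survey: N=9, proportions 0.111111, 0.222222, 0.333333, 0.111111, 0.111111, 0.111111, giving H' = 1.676988.
Difference = |2.385693 − 1.676988| = 0.708705, i.e. 0.709 to 3 decimal places.

0.709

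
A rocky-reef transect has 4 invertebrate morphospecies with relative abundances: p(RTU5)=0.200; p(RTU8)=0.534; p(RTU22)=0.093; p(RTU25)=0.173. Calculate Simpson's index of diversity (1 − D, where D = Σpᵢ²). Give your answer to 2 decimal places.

D = 0.2² + 0.534² + 0.093² + 0.173² = 0.0400 + 0.2852 + 0.0086 + 0.0299 = 0.3637 (working shown to 4 dp, full precision carried).
So 1 − D = 0.6363, i.e. 0.64 to 2 decimal places.

0.64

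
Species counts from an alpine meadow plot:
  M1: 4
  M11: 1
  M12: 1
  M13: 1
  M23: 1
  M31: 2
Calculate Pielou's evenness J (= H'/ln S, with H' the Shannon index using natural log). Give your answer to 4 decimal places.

0.8982

Total N = 4+1+1+1+1+2 = 10, so the proportions are 0.4, 0.1, 0.1, 0.1, 0.1, 0.2 (working shown to 6 dp, full precision carried).
H' = −Σ pᵢ ln pᵢ = −((-0.366516) + (-0.230259) + (-0.230259) + (-0.230259) + (-0.230259) + (-0.321888)) = 1.609438.
With S = 6 species, ln S = 1.791759, so J = 1.609438/1.791759 = 0.898244, i.e. 0.8982 to 4 decimal places.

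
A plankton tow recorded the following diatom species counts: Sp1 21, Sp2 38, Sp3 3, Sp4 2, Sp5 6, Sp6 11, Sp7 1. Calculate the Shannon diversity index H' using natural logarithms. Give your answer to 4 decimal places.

1.4314

Total N = 21+38+3+2+6+11+1 = 82, so the proportions are 0.256098, 0.463415, 0.036585, 0.02439, 0.073171, 0.134146, 0.012195 (working shown to 6 dp, full precision carried).
Each pᵢ ln pᵢ term: 0.256098×(-1.362197)=-0.348855, 0.463415×(-0.769133)=-0.356428, 0.036585×(-3.308107)=-0.121028, 0.02439×(-3.713572)=-0.090575, 0.073171×(-2.614960)=-0.191339, 0.134146×(-2.008824)=-0.269476, 0.012195×(-4.406719)=-0.053740.
Sum = -1.431441, so H' = 1.4314.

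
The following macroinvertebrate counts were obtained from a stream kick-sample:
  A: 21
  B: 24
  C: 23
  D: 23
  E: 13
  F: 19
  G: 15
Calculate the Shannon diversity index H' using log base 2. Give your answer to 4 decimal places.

Total N = 21+24+23+23+13+19+15 = 138, so the proportions are 0.152174, 0.173913, 0.166667, 0.166667, 0.094203, 0.137681, 0.108696 (working shown to 6 dp, full precision carried).
Each pᵢ log₂ pᵢ term: 0.152174×(-2.716207)=-0.413336, 0.173913×(-2.523562)=-0.438880, 0.166667×(-2.584963)=-0.430827, 0.166667×(-2.584963)=-0.430827, 0.094203×(-3.408085)=-0.321051, 0.137681×(-2.860597)=-0.393850, 0.108696×(-3.201634)=-0.348004.
Sum = -2.776776, so H' = 2.7768.

2.7768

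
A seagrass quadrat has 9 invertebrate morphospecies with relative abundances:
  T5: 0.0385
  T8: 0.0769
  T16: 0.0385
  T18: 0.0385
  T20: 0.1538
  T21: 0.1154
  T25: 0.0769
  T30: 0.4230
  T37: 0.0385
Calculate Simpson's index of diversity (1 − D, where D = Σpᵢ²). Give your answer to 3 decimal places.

0.766

D = 0.0385² + 0.0769² + 0.0385² + 0.0385² + 0.1538² + 0.1154² + 0.0769² + 0.423² + 0.0385² = 0.00148 + 0.00591 + 0.00148 + 0.00148 + 0.02365 + 0.01332 + 0.00591 + 0.17893 + 0.00148 = 0.23366 (working shown to 5 dp, full precision carried).
So 1 − D = 0.76634, i.e. 0.766 to 3 decimal places.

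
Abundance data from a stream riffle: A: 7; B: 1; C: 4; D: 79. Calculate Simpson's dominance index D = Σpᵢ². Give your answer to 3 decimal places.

0.762

Total N = 7+1+4+79 = 91, so the proportions are 0.07692, 0.01099, 0.04396, 0.86813 (working shown to 5 dp, full precision carried).
D = 0.07692² + 0.01099² + 0.04396² + 0.86813² = 0.00592 + 0.00012 + 0.00193 + 0.75365 = 0.76162.
To 3 decimal places, D = 0.762.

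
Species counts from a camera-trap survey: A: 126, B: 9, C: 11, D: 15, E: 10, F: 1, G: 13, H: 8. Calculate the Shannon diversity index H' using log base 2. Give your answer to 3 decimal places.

Total N = 126+9+11+15+10+1+13+8 = 193, so the proportions are 0.65285, 0.04663, 0.05699, 0.07772, 0.05181, 0.00518, 0.06736, 0.04145 (working shown to 5 dp, full precision carried).
Each pᵢ log₂ pᵢ term: 0.65285×(-0.61518)=-0.40162, 0.04663×(-4.42253)=-0.20623, 0.05699×(-4.13303)=-0.23556, 0.07772×(-3.68557)=-0.28644, 0.05181×(-4.27053)=-0.22127, 0.00518×(-7.59246)=-0.03934, 0.06736×(-3.89202)=-0.26216, 0.04145×(-4.59246)=-0.19036.
Sum = -1.84298, so H' = 1.843.

1.843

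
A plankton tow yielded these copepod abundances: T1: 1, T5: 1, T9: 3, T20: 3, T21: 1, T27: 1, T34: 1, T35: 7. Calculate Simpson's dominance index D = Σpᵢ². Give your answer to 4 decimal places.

0.2222

Total N = 1+1+3+3+1+1+1+7 = 18, so the proportions are 0.055556, 0.055556, 0.166667, 0.166667, 0.055556, 0.055556, 0.055556, 0.388889 (working shown to 6 dp, full precision carried).
D = 0.055556² + 0.055556² + 0.166667² + 0.166667² + 0.055556² + 0.055556² + 0.055556² + 0.388889² = 0.003086 + 0.003086 + 0.027778 + 0.027778 + 0.003086 + 0.003086 + 0.003086 + 0.151235 = 0.222222.
To 4 decimal places, D = 0.2222.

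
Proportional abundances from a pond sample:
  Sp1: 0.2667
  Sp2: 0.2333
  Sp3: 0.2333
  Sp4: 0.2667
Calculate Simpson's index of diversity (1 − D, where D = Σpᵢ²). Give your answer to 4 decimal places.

0.7489

D = 0.2667² + 0.2333² + 0.2333² + 0.2667² = 0.071129 + 0.054429 + 0.054429 + 0.071129 = 0.251116 (working shown to 6 dp, full precision carried).
So 1 − D = 0.748884, i.e. 0.7489 to 4 decimal places.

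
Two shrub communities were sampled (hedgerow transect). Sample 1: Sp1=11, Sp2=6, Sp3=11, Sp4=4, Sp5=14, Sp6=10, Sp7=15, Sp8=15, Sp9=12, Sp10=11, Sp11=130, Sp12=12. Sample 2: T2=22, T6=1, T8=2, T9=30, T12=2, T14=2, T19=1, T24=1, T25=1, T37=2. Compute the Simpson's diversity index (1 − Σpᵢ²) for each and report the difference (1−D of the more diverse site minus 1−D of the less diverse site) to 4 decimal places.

0.0515

Sample 1: N=251, proportions 0.043825, 0.023904, 0.043825, 0.015936, 0.055777, 0.039841, 0.059761, 0.059761, 0.047809, 0.043825, 0.517928, 0.047809, giving 1−D = 0.708751 (working shown to 6 dp, full precision carried).
Sample 2: N=64, proportions 0.34375, 0.015625, 0.03125, 0.46875, 0.03125, 0.03125, 0.015625, 0.015625, 0.015625, 0.03125, giving 1−D = 0.657227.
Difference = |0.708751 − 0.657227| = 0.051524, i.e. 0.0515 to 4 decimal places.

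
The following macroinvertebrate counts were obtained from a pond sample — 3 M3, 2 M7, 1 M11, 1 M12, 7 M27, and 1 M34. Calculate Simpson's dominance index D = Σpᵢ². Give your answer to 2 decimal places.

Total N = 3+2+1+1+7+1 = 15, so the proportions are 0.2, 0.1333, 0.0667, 0.0667, 0.4667, 0.0667 (working shown to 4 dp, full precision carried).
D = 0.2² + 0.1333² + 0.0667² + 0.0667² + 0.4667² + 0.0667² = 0.0400 + 0.0178 + 0.0044 + 0.0044 + 0.2178 + 0.0044 = 0.2889.
To 2 decimal places, D = 0.29.

0.29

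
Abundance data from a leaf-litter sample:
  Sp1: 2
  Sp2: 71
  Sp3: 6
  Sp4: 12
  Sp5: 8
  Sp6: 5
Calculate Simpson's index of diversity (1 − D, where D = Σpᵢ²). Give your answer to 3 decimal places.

Total N = 2+71+6+12+8+5 = 104, so the proportions are 0.01923, 0.68269, 0.05769, 0.11538, 0.07692, 0.04808 (working shown to 5 dp, full precision carried).
D = 0.01923² + 0.68269² + 0.05769² + 0.11538² + 0.07692² + 0.04808² = 0.00037 + 0.46607 + 0.00333 + 0.01331 + 0.00592 + 0.00231 = 0.49131.
So 1 − D = 0.50869, i.e. 0.509 to 3 decimal places.

0.509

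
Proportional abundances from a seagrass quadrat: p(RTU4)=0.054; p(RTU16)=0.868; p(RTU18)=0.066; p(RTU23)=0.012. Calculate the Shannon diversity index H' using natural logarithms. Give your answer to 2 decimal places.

0.51

Each pᵢ ln pᵢ term (working shown to 4 dp, full precision carried): 0.054×(-2.9188)=-0.1576, 0.868×(-0.1416)=-0.1229, 0.066×(-2.7181)=-0.1794, 0.012×(-4.4228)=-0.0531.
Sum = -0.5130, so H' = 0.51.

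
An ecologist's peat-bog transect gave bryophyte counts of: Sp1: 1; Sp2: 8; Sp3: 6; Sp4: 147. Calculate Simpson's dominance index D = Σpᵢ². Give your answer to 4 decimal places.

Total N = 1+8+6+147 = 162, so the proportions are 0.006173, 0.049383, 0.037037, 0.907407 (working shown to 6 dp, full precision carried).
D = 0.006173² + 0.049383² + 0.037037² + 0.907407² = 0.000038 + 0.002439 + 0.001372 + 0.823388 = 0.827237.
To 4 decimal places, D = 0.8272.

0.8272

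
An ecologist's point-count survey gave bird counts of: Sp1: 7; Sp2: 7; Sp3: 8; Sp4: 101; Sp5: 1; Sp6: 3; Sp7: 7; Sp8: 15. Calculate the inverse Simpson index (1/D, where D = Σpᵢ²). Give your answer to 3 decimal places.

2.085

Total N = 7+7+8+101+1+3+7+15 = 149, so the proportions are 0.04698, 0.04698, 0.053691, 0.677852, 0.006711, 0.020134, 0.04698, 0.100671 (working shown to 6 dp, full precision carried).
D = 0.04698² + 0.04698² + 0.053691² + 0.677852² + 0.006711² + 0.020134² + 0.04698² + 0.100671² = 0.002207 + 0.002207 + 0.002883 + 0.459484 + 0.000045 + 0.000405 + 0.002207 + 0.010135 = 0.479573.
So 1/D = 2.08519, i.e. 2.085 to 3 decimal places.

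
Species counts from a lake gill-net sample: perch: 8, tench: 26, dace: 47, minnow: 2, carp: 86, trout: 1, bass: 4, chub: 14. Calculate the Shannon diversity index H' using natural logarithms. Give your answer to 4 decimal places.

1.4638

Total N = 8+26+47+2+86+1+4+14 = 188, so the proportions are 0.042553, 0.138298, 0.25, 0.010638, 0.457447, 0.005319, 0.021277, 0.074468 (working shown to 6 dp, full precision carried).
Each pᵢ ln pᵢ term: 0.042553×(-3.157000)=-0.134340, 0.138298×(-1.978345)=-0.273601, 0.25×(-1.386294)=-0.346574, 0.010638×(-4.543295)=-0.048333, 0.457447×(-0.782095)=-0.357767, 0.005319×(-5.236442)=-0.027853, 0.021277×(-3.850148)=-0.081918, 0.074468×(-2.597385)=-0.193422.
Sum = -1.463808, so H' = 1.4638.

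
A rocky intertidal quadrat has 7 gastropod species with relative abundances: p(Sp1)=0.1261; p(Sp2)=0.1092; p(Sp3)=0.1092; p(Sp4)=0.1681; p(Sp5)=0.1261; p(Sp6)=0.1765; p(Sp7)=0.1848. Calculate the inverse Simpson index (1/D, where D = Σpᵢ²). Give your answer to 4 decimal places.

6.7018

D = 0.1261² + 0.1092² + 0.1092² + 0.1681² + 0.1261² + 0.1765² + 0.1848² = 0.01590121 + 0.01192464 + 0.01192464 + 0.02825761 + 0.01590121 + 0.03115225 + 0.03415104 = 0.14921260 (working shown to 8 dp, full precision carried).
So 1/D = 6.701847, i.e. 6.7018 to 4 decimal places.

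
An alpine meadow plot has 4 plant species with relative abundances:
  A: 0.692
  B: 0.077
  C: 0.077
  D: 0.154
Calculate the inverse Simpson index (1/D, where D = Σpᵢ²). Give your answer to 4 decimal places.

1.9439

D = 0.692² + 0.077² + 0.077² + 0.154² = 0.4788640 + 0.0059290 + 0.0059290 + 0.0237160 = 0.5144380 (working shown to 7 dp, full precision carried).
So 1/D = 1.943869, i.e. 1.9439 to 4 decimal places.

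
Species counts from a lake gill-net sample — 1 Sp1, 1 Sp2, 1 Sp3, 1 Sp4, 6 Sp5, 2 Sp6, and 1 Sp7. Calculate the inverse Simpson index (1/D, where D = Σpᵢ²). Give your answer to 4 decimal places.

Total N = 1+1+1+1+6+2+1 = 13, so the proportions are 0.07692308, 0.07692308, 0.07692308, 0.07692308, 0.46153846, 0.15384615, 0.07692308 (working shown to 8 dp, full precision carried).
D = 0.07692308² + 0.07692308² + 0.07692308² + 0.07692308² + 0.46153846² + 0.15384615² + 0.07692308² = 0.00591716 + 0.00591716 + 0.00591716 + 0.00591716 + 0.21301775 + 0.02366864 + 0.00591716 = 0.26627219.
So 1/D = 3.755556, i.e. 3.7556 to 4 decimal places.

3.7556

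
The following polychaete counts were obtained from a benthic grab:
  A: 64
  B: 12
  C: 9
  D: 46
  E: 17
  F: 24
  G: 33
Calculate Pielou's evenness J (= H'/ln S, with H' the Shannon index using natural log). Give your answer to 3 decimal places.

0.901

Total N = 64+12+9+46+17+24+33 = 205, so the proportions are 0.3122, 0.05854, 0.0439, 0.22439, 0.08293, 0.11707, 0.16098 (working shown to 5 dp, full precision carried).
H' = −Σ pᵢ ln pᵢ = −((-0.36343) + (-0.16613) + (-0.13723) + (-0.33532) + (-0.20647) + (-0.25112) + (-0.29402)) = 1.75373.
With S = 7 species, ln S = 1.94591, so J = 1.75373/1.94591 = 0.90124, i.e. 0.901 to 3 decimal places.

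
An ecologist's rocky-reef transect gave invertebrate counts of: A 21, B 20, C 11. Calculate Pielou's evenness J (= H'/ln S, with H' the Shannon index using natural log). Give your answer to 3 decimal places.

0.967

Total N = 21+20+11 = 52, so the proportions are 0.40385, 0.38462, 0.21154 (working shown to 5 dp, full precision carried).
H' = −Σ pᵢ ln pᵢ = −((-0.36618) + (-0.36750) + (-0.32859)) = 1.06227.
With S = 3 species, ln S = 1.09861, so J = 1.06227/1.09861 = 0.96692, i.e. 0.967 to 3 decimal places.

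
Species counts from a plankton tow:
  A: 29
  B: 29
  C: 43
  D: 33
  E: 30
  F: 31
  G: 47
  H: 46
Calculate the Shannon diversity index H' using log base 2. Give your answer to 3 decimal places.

Total N = 29+29+43+33+30+31+47+46 = 288, so the proportions are 0.10069, 0.10069, 0.14931, 0.11458, 0.10417, 0.10764, 0.16319, 0.15972 (working shown to 5 dp, full precision carried).
Each pᵢ log₂ pᵢ term: 0.10069×(-3.31194)=-0.33349, 0.10069×(-3.31194)=-0.33349, 0.14931×(-2.74366)=-0.40964, 0.11458×(-3.12553)=-0.35813, 0.10417×(-3.26303)=-0.33990, 0.10764×(-3.21573)=-0.34614, 0.16319×(-2.61534)=-0.42681, 0.15972×(-2.64636)=-0.42268.
Sum = -2.97029, so H' = 2.970.

2.970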